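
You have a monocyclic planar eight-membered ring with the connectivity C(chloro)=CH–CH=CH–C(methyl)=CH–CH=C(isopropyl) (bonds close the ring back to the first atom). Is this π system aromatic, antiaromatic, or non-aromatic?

Antiaromatic

Every ring atom contributes a p orbital perpendicular to the ring (the double-bond atoms are sp², each contributing one p electron), so the π system is cyclic and fully conjugated.
Counting π electrons: 4 × 2 = 8 from the 4 double-bond units.
A 4n π count (8, n = 2) in a planar conjugated ring means antiaromatic.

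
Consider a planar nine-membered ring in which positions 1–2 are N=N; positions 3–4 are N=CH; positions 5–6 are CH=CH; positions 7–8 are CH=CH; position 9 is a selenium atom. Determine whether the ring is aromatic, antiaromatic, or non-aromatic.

All ring atoms are sp² and supply a p orbital to the ring (each doubly-bonded ring atom is sp² with one p-orbital electron; each =N– nitrogen is pyridine-type (lone pair in the sp² plane, one electron in the p orbital); the selenium donates one lone pair from its p orbital); the conjugation is uninterrupted.
Adding the contributions, 4 × 2 = 8 from the double-bond units + 2 from the Se atom = 10.
With 10 π electrons (n = 2), the Hückel 4n+2 condition holds.

Aromatic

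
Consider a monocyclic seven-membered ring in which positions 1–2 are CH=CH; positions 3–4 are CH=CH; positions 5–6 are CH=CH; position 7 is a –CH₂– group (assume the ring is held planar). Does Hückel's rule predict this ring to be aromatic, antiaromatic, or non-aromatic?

The CH2 position has four σ bonds — the tetrahedral CH₂ carbon is sp³ and has no p orbital in the ring π system — so the cyclic conjugation is interrupted.
Hückel's rule only applies to fully conjugated rings, so this one is simply non-aromatic.

Non-aromatic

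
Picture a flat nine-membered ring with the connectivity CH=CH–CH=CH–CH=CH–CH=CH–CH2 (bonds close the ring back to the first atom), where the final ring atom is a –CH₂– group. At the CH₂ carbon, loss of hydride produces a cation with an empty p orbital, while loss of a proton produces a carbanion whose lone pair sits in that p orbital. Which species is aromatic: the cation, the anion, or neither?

Both ions have a continuous loop of p orbitals — each ring atom is sp².
Cation: 4 × 2 + 0 = 8 π electrons → 4(2), antiaromatic.
Anion: 4 × 2 + 2 = 10 π electrons → 4(2)+2, aromatic.

The anion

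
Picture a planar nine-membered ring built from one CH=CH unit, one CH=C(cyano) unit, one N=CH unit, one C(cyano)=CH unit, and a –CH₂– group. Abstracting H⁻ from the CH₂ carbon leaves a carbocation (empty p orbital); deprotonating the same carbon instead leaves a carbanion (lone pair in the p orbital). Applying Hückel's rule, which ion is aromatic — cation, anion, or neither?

Both ions have a continuous loop of p orbitals — each ring atom is sp².
Cation: 4 × 2 + 0 = 8 π electrons → 4(2), antiaromatic.
Anion: 4 × 2 + 2 = 10 π electrons → 4(2)+2, aromatic.

The anion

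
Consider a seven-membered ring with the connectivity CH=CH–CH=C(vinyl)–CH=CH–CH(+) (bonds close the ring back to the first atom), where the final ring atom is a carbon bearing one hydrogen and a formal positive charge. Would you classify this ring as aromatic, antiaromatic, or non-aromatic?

Aromatic

All ring atoms are sp² and supply a p orbital to the ring (every atom in a ring double bond is sp² and brings one electron to the p orbital; the carbocation has an empty p orbital); the conjugation is uninterrupted.
π-electron count: 3 × 2 = 6 from the double-bond units + 0 from the CH(+) atom = 6.
6 = 4(1) + 2, which satisfies Hückel's 4n+2 rule.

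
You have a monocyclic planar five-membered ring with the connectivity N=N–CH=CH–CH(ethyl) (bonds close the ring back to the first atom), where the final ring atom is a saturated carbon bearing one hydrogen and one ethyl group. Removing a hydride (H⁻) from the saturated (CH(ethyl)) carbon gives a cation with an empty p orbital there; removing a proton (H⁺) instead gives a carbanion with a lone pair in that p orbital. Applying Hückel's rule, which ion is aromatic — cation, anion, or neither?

The anion

Once that carbon is sp², every ring atom has a p orbital and both ions are fully conjugated.
Cation: 2 × 2 + 0 = 4 π electrons → 4(1), antiaromatic.
Anion: 2 × 2 + 2 = 6 π electrons → 4(1)+2, aromatic.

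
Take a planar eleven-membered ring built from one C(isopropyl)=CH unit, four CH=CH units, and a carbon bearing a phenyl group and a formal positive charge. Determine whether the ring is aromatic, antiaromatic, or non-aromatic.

Aromatic

Every ring atom contributes a p orbital perpendicular to the ring (the double-bond atoms are sp², each contributing one p electron; the carbocation has an empty p orbital), so the π system is cyclic and fully conjugated.
Counting π electrons: 5 × 2 = 10 from the double-bond units + 0 from the C(phenyl)(+) atom = 10.
Since 10 = 4·2 + 2, the ring meets the 4n+2 criterion.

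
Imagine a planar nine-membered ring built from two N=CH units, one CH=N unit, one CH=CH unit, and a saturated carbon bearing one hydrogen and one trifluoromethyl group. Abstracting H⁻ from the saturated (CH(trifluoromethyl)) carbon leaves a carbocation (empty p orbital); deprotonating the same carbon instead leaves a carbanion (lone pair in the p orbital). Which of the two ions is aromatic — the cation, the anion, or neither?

The anion

Once that carbon is sp², every ring atom has a p orbital and both ions are fully conjugated.
Cation: 4 × 2 + 0 = 8 π electrons → 4(2), antiaromatic.
Anion: 4 × 2 + 2 = 10 π electrons → 4(2)+2, aromatic.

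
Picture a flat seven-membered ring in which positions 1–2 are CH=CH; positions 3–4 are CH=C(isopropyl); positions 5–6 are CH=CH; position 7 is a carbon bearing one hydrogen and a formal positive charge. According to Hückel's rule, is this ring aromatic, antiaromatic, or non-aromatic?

The p orbitals form a continuous loop: the double-bond atoms are sp², each contributing one p electron; the carbocation has an empty p orbital. The ring is fully conjugated.
Adding the contributions, 3 × 2 = 6 from the double-bond units + 0 from the CH(+) atom = 6.
With 6 π electrons (n = 1), the Hückel 4n+2 condition holds.

Aromatic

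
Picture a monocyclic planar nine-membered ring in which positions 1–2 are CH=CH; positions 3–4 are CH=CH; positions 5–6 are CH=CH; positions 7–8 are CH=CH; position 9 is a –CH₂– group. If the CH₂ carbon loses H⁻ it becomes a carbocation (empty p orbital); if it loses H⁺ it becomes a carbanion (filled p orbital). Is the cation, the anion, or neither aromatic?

In either ion the ring is fully conjugated: every atom, including the new sp² carbon, supplies a p orbital.
Cation: 4 × 2 + 0 = 8 π electrons → 4(2), antiaromatic.
Anion: 4 × 2 + 2 = 10 π electrons → 4(2)+2, aromatic.

The anion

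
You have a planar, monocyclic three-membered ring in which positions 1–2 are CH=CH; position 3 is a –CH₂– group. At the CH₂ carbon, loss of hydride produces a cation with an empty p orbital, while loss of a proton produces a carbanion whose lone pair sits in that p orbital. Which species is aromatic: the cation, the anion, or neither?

In either ion the ring is fully conjugated: every atom, including the new sp² carbon, supplies a p orbital.
Cation: 1 × 2 + 0 = 2 π electrons → 4(0)+2, aromatic.
Anion: 1 × 2 + 2 = 4 π electrons → 4(1), antiaromatic.

The cation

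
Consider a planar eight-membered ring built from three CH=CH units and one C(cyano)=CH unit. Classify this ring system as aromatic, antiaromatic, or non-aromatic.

The p orbitals form a continuous loop: the double-bond atoms are sp², each contributing one p electron. The ring is fully conjugated.
Tallying contributions gives 4 × 2 = 8 from the 4 double-bond units.
A 4n π count (8, n = 2) in a planar conjugated ring means antiaromatic.

Antiaromatic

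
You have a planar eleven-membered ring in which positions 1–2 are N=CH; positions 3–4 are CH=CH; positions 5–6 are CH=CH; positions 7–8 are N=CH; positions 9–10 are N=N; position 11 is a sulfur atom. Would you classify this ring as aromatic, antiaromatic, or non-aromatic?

Antiaromatic

Every ring atom contributes a p orbital perpendicular to the ring (every atom in a ring double bond is sp² and brings one electron to the p orbital; each sp² =N– keeps its lone pair in-plane and puts one electron into the π system; the sulfur donates one lone pair from its p orbital), so the π system is cyclic and fully conjugated.
Adding the contributions, 5 × 2 = 10 from the double-bond units + 2 from the S atom = 12.
12 is a 4n count (n = 3), so the planar conjugated ring is antiaromatic.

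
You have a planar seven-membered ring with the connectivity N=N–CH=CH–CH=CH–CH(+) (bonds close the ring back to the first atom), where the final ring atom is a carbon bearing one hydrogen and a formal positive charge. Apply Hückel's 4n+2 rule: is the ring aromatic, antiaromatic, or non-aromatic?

Aromatic

The p orbitals form a continuous loop: every atom in a ring double bond is sp² and brings one electron to the p orbital; each sp² =N– keeps its lone pair in-plane and puts one electron into the π system; the carbocation has an empty p orbital. The ring is fully conjugated.
π-electron count: 3 × 2 = 6 from the double-bond units + 0 from the CH(+) atom = 6.
With 6 π electrons (n = 1), the Hückel 4n+2 condition holds.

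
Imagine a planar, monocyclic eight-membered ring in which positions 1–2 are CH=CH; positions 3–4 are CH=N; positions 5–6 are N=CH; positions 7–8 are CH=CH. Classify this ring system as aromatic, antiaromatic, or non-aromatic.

Check conjugation: each doubly-bonded ring atom is sp² with one p-orbital electron; each =N– nitrogen is pyridine-type (lone pair in the sp² plane, one electron in the p orbital) — every position has a p orbital, so the cyclic π system is continuous.
Adding the contributions, 4 × 2 = 8 from the 4 double-bond units.
With 8 = 4·2 π electrons, Hückel's rule classifies the planar ring as antiaromatic.

Antiaromatic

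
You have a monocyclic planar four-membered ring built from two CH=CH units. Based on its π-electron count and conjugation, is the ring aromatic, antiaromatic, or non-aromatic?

Antiaromatic

Check conjugation: each doubly-bonded ring atom is sp² with one p-orbital electron — every position has a p orbital, so the cyclic π system is continuous.
π-electron count: 2 × 2 = 4 from the 2 double-bond units.
A 4n π count (4, n = 1) in a planar conjugated ring means antiaromatic.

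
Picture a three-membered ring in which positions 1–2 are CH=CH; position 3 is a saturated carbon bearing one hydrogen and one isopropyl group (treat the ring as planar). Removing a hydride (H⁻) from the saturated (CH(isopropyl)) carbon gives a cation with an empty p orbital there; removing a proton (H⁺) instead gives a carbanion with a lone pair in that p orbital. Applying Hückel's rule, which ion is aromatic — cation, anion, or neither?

The cation

In either ion the ring is fully conjugated: every atom, including the new sp² carbon, supplies a p orbital.
Cation: 1 × 2 + 0 = 2 π electrons → 4(0)+2, aromatic.
Anion: 1 × 2 + 2 = 4 π electrons → 4(1), antiaromatic.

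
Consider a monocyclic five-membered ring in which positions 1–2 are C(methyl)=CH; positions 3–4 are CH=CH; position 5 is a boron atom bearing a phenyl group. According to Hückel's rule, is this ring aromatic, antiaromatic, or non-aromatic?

Antiaromatic

Every ring atom contributes a p orbital perpendicular to the ring (every atom in a ring double bond is sp² and brings one electron to the p orbital; the boron has an empty p orbital), so the π system is cyclic and fully conjugated.
Adding the contributions, 2 × 2 = 4 from the double-bond units + 0 from the B(phenyl) atom = 4.
A 4n π count (4, n = 1) in a planar conjugated ring means antiaromatic.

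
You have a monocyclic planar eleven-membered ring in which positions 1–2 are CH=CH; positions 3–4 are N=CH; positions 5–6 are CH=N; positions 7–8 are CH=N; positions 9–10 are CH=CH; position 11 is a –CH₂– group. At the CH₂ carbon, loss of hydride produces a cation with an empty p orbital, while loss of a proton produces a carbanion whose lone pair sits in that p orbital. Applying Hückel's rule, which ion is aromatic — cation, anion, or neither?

Once that carbon is sp², every ring atom has a p orbital and both ions are fully conjugated.
Cation: 5 × 2 + 0 = 10 π electrons → 4(2)+2, aromatic.
Anion: 5 × 2 + 2 = 12 π electrons → 4(3), antiaromatic.

The cation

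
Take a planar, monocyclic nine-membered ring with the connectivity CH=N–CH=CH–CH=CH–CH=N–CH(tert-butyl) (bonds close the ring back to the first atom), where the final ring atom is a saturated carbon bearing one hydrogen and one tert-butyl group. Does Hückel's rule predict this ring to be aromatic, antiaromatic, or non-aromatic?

Non-aromatic

The CH(tert-butyl) carbon is saturated: that saturated carbon is sp³ and has no p orbital in the ring π system. Conjugation is not continuous around the ring.
A ring that is not fully conjugated cannot be aromatic or antiaromatic regardless of its π-electron count.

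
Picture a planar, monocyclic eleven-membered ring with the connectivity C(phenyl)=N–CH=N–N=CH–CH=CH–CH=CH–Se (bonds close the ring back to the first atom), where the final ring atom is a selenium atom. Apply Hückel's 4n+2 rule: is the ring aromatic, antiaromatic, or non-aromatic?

Antiaromatic

All ring atoms are sp² and supply a p orbital to the ring (the double-bond atoms are sp², each contributing one p electron; each =N– nitrogen is pyridine-type (lone pair in the sp² plane, one electron in the p orbital); the selenium donates one lone pair from its p orbital); the conjugation is uninterrupted.
Adding the contributions, 5 × 2 = 10 from the double-bond units + 2 from the Se atom = 12.
With 12 = 4·3 π electrons, Hückel's rule classifies the planar ring as antiaromatic.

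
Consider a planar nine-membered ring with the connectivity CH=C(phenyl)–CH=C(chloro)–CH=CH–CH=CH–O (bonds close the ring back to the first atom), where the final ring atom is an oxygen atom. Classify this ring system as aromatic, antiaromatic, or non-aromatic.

All ring atoms are sp² and supply a p orbital to the ring (every atom in a ring double bond is sp² and brings one electron to the p orbital; the oxygen donates one lone pair from its p orbital); the conjugation is uninterrupted.
Adding the contributions, 4 × 2 = 8 from the double-bond units + 2 from the O atom = 10.
Since 10 = 4·2 + 2, the ring meets the 4n+2 criterion.

Aromatic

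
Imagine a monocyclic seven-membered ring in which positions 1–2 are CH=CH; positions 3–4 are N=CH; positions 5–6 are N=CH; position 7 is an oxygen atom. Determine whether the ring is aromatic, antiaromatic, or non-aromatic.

Check conjugation: the double-bond atoms are sp², each contributing one p electron; each sp² =N– keeps its lone pair in-plane and puts one electron into the π system; the oxygen donates one lone pair from its p orbital — every position has a p orbital, so the cyclic π system is continuous.
Adding the contributions, 3 × 2 = 6 from the double-bond units + 2 from the O atom = 8.
With 8 = 4·2 π electrons, Hückel's rule classifies the planar ring as antiaromatic.

Antiaromatic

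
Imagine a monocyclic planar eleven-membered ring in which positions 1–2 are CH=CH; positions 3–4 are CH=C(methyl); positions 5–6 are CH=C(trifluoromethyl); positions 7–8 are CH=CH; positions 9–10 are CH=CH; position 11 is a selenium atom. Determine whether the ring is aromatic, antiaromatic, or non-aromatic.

Antiaromatic

Every ring atom contributes a p orbital perpendicular to the ring (every atom in a ring double bond is sp² and brings one electron to the p orbital; the selenium donates one lone pair from its p orbital), so the π system is cyclic and fully conjugated.
π-electron count: 5 × 2 = 10 from the double-bond units + 2 from the Se atom = 12.
12 is a 4n count (n = 3), so the planar conjugated ring is antiaromatic.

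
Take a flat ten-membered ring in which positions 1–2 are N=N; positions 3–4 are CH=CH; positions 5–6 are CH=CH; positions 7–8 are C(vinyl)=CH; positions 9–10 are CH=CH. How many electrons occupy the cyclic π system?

10

Check conjugation: the double-bond atoms are sp², each contributing one p electron; each sp² =N– keeps its lone pair in-plane and puts one electron into the π system — every position has a p orbital, so the cyclic π system is continuous.
Adding the contributions, 5 × 2 = 10 from the 5 double-bond units.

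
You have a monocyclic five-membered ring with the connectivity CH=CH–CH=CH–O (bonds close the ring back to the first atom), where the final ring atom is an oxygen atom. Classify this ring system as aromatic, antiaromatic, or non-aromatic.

The p orbitals form a continuous loop: each doubly-bonded ring atom is sp² with one p-orbital electron; the oxygen donates one lone pair from its p orbital. The ring is fully conjugated.
Adding the contributions, 2 × 2 = 4 from the double-bond units + 2 from the O atom = 6.
Since 6 = 4·1 + 2, the ring meets the 4n+2 criterion.
(This ring is furan.)

Aromatic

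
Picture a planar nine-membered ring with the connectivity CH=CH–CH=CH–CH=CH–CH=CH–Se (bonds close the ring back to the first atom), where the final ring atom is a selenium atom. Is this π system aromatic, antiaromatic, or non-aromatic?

Aromatic

All ring atoms are sp² and supply a p orbital to the ring (every atom in a ring double bond is sp² and brings one electron to the p orbital; the selenium donates one lone pair from its p orbital); the conjugation is uninterrupted.
Adding the contributions, 4 × 2 = 8 from the double-bond units + 2 from the Se atom = 10.
With 10 π electrons (n = 2), the Hückel 4n+2 condition holds.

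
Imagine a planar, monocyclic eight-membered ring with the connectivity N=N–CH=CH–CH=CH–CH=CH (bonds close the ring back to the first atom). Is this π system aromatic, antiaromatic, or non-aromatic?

Antiaromatic

Check conjugation: every atom in a ring double bond is sp² and brings one electron to the p orbital; each sp² =N– keeps its lone pair in-plane and puts one electron into the π system — every position has a p orbital, so the cyclic π system is continuous.
π-electron count: 4 × 2 = 8 from the 4 double-bond units.
8 is a 4n count (n = 2), so the planar conjugated ring is antiaromatic.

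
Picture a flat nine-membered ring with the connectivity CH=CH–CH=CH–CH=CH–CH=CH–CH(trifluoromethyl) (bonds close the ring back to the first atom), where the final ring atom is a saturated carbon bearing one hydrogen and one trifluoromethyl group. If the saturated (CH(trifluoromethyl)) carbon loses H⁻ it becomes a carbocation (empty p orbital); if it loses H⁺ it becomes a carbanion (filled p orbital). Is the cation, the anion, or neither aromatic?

Once that carbon is sp², every ring atom has a p orbital and both ions are fully conjugated.
Cation: 4 × 2 + 0 = 8 π electrons → 4(2), antiaromatic.
Anion: 4 × 2 + 2 = 10 π electrons → 4(2)+2, aromatic.

The anion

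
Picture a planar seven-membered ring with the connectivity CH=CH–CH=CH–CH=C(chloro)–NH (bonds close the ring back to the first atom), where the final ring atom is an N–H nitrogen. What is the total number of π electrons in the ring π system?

Every ring atom contributes a p orbital perpendicular to the ring (every atom in a ring double bond is sp² and brings one electron to the p orbital; the pyrrole-type nitrogen donates its lone pair from the p orbital), so the π system is cyclic and fully conjugated.
Adding the contributions, 3 × 2 = 6 from the double-bond units + 2 from the NH atom = 8.

8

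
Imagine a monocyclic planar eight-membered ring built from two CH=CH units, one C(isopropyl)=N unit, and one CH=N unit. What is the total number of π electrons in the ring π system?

8

The p orbitals form a continuous loop: the double-bond atoms are sp², each contributing one p electron; each sp² =N– keeps its lone pair in-plane and puts one electron into the π system. The ring is fully conjugated.
Adding the contributions, 4 × 2 = 8 from the 4 double-bond units.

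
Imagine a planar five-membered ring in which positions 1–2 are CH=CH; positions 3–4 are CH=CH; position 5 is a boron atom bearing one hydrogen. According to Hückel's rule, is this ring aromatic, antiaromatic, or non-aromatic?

Every ring atom contributes a p orbital perpendicular to the ring (every atom in a ring double bond is sp² and brings one electron to the p orbital; the boron has an empty p orbital), so the π system is cyclic and fully conjugated.
π-electron count: 2 × 2 = 4 from the double-bond units + 0 from the BH atom = 4.
A 4n π count (4, n = 1) in a planar conjugated ring means antiaromatic.
This is borole.

Antiaromatic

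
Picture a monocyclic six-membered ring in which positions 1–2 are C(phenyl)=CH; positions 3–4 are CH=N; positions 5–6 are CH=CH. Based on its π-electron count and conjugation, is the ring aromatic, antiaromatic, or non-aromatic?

The p orbitals form a continuous loop: the double-bond atoms are sp², each contributing one p electron; the doubly-bonded nitrogens are pyridine-type — their lone pairs lie in the ring plane, leaving one electron in the p orbital. The ring is fully conjugated.
Counting π electrons: 3 × 2 = 6 from the 3 double-bond units.
Since 6 = 4·1 + 2, the ring meets the 4n+2 criterion.

Aromatic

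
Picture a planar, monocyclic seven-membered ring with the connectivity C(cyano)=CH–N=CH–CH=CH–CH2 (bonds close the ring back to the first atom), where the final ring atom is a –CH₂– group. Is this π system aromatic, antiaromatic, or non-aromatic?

At the CH2 position, the tetrahedral CH₂ carbon is sp³ and has no p orbital in the ring π system; the ring's p-orbital overlap is broken there.
Broken conjugation rules out both aromaticity and antiaromaticity.

Non-aromatic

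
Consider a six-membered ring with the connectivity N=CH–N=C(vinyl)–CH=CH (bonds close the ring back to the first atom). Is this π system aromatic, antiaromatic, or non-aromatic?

The p orbitals form a continuous loop: the double-bond atoms are sp², each contributing one p electron; the doubly-bonded nitrogens are pyridine-type — their lone pairs lie in the ring plane, leaving one electron in the p orbital. The ring is fully conjugated.
Tallying contributions gives 3 × 2 = 6 from the 3 double-bond units.
6 = 4(1) + 2, which satisfies Hückel's 4n+2 rule.

Aromatic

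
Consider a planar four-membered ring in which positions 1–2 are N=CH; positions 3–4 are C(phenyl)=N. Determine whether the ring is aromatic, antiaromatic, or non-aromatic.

Antiaromatic

Check conjugation: every atom in a ring double bond is sp² and brings one electron to the p orbital; the doubly-bonded nitrogens are pyridine-type — their lone pairs lie in the ring plane, leaving one electron in the p orbital — every position has a p orbital, so the cyclic π system is continuous.
Counting π electrons: 2 × 2 = 4 from the 2 double-bond units.
4 is a 4n count (n = 1), so the planar conjugated ring is antiaromatic.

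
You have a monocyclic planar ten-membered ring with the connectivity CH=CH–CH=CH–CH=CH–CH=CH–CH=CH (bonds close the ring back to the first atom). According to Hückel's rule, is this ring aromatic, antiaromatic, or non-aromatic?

All ring atoms are sp² and supply a p orbital to the ring (each doubly-bonded ring atom is sp² with one p-orbital electron); the conjugation is uninterrupted.
Tallying contributions gives 5 × 2 = 10 from the 5 double-bond units.
Since 10 = 4·2 + 2, the ring meets the 4n+2 criterion.

Aromatic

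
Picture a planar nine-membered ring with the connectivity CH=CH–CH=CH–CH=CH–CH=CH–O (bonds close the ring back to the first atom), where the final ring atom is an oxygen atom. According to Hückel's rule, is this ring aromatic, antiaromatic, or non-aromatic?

Aromatic

All ring atoms are sp² and supply a p orbital to the ring (every atom in a ring double bond is sp² and brings one electron to the p orbital; the oxygen donates one lone pair from its p orbital); the conjugation is uninterrupted.
Counting π electrons: 4 × 2 = 8 from the double-bond units + 2 from the O atom = 10.
With 10 π electrons (n = 2), the Hückel 4n+2 condition holds.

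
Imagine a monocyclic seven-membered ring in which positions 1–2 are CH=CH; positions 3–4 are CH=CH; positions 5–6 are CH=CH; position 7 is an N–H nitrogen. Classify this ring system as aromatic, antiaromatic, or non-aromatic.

Antiaromatic

The p orbitals form a continuous loop: every atom in a ring double bond is sp² and brings one electron to the p orbital; the pyrrole-type nitrogen donates its lone pair from the p orbital. The ring is fully conjugated.
π-electron count: 3 × 2 = 6 from the double-bond units + 2 from the NH atom = 8.
A 4n π count (8, n = 2) in a planar conjugated ring means antiaromatic.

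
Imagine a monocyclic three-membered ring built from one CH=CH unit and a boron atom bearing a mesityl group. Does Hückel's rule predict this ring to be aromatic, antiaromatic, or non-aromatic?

All ring atoms are sp² and supply a p orbital to the ring (the double-bond atoms are sp², each contributing one p electron; the boron has an empty p orbital); the conjugation is uninterrupted.
Counting π electrons: 1 × 2 = 2 from the double-bond unit + 0 from the B(mesityl) atom = 2.
With 2 π electrons (n = 0), the Hückel 4n+2 condition holds.

Aromatic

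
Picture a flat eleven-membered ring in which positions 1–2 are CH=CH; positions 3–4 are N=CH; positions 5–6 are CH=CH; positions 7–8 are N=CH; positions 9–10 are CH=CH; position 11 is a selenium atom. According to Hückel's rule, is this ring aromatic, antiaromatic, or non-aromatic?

Antiaromatic

All ring atoms are sp² and supply a p orbital to the ring (each doubly-bonded ring atom is sp² with one p-orbital electron; each sp² =N– keeps its lone pair in-plane and puts one electron into the π system; the selenium donates one lone pair from its p orbital); the conjugation is uninterrupted.
π-electron count: 5 × 2 = 10 from the double-bond units + 2 from the Se atom = 12.
12 = 4(3); a planar, fully conjugated 4n system is antiaromatic.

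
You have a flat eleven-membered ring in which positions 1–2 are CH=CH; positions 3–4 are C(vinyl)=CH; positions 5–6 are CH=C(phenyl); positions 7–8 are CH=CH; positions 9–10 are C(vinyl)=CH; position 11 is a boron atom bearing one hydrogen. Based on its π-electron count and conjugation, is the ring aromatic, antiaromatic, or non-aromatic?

Aromatic

All ring atoms are sp² and supply a p orbital to the ring (the double-bond atoms are sp², each contributing one p electron; the boron has an empty p orbital); the conjugation is uninterrupted.
π-electron count: 5 × 2 = 10 from the double-bond units + 0 from the BH atom = 10.
10 = 4(2) + 2, which satisfies Hückel's 4n+2 rule.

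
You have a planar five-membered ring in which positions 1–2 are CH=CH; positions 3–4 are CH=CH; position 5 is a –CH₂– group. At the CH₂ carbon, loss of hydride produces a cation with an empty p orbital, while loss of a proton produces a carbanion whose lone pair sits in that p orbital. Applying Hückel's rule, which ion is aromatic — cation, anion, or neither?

In both ions every ring atom is sp² and contributes a p orbital, so both rings are fully conjugated.
Cation: 2 × 2 + 0 = 4 π electrons → 4(1), antiaromatic.
Anion: 2 × 2 + 2 = 6 π electrons → 4(1)+2, aromatic.

The anion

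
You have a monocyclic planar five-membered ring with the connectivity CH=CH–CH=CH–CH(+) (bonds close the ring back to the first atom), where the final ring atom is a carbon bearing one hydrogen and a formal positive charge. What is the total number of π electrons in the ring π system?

Check conjugation: each doubly-bonded ring atom is sp² with one p-orbital electron; the carbocation has an empty p orbital — every position has a p orbital, so the cyclic π system is continuous.
Tallying contributions gives 2 × 2 = 4 from the double-bond units + 0 from the CH(+) atom = 4.
(This ring is the cyclopentadienyl cation.)

4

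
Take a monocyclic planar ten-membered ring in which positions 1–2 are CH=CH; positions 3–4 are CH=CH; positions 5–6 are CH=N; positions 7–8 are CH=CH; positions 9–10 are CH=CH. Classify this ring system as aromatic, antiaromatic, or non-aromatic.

Check conjugation: each doubly-bonded ring atom is sp² with one p-orbital electron; each =N– nitrogen is pyridine-type (lone pair in the sp² plane, one electron in the p orbital) — every position has a p orbital, so the cyclic π system is continuous.
Tallying contributions gives 5 × 2 = 10 from the 5 double-bond units.
That gives a 4n+2 count (10, n = 2).

Aromatic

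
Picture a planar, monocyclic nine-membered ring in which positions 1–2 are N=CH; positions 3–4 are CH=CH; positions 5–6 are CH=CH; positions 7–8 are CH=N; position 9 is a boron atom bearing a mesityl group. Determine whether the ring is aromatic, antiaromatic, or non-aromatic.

Check conjugation: each doubly-bonded ring atom is sp² with one p-orbital electron; each sp² =N– keeps its lone pair in-plane and puts one electron into the π system; the boron has an empty p orbital — every position has a p orbital, so the cyclic π system is continuous.
Counting π electrons: 4 × 2 = 8 from the double-bond units + 0 from the B(mesityl) atom = 8.
With 8 = 4·2 π electrons, Hückel's rule classifies the planar ring as antiaromatic.

Antiaromatic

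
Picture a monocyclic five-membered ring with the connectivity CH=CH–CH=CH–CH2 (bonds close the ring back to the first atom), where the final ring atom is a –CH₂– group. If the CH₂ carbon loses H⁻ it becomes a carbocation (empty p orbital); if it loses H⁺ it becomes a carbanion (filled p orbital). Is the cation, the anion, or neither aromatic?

The anion

In either ion the ring is fully conjugated: every atom, including the new sp² carbon, supplies a p orbital.
Cation: 2 × 2 + 0 = 4 π electrons → 4(1), antiaromatic.
Anion: 2 × 2 + 2 = 6 π electrons → 4(1)+2, aromatic.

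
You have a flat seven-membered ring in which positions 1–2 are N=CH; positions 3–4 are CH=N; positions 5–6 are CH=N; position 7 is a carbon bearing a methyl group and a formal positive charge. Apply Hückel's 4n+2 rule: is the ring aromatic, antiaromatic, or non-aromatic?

Aromatic

Check conjugation: the double-bond atoms are sp², each contributing one p electron; each sp² =N– keeps its lone pair in-plane and puts one electron into the π system; the carbocation has an empty p orbital — every position has a p orbital, so the cyclic π system is continuous.
Tallying contributions gives 3 × 2 = 6 from the double-bond units + 0 from the C(methyl)(+) atom = 6.
6 = 4(1) + 2, which satisfies Hückel's 4n+2 rule.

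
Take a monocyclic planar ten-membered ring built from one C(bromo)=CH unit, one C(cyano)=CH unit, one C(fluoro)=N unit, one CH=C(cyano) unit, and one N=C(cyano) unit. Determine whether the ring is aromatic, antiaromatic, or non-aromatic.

Aromatic

All ring atoms are sp² and supply a p orbital to the ring (each doubly-bonded ring atom is sp² with one p-orbital electron; the doubly-bonded nitrogens are pyridine-type — their lone pairs lie in the ring plane, leaving one electron in the p orbital); the conjugation is uninterrupted.
Counting π electrons: 5 × 2 = 10 from the 5 double-bond units.
That gives a 4n+2 count (10, n = 2).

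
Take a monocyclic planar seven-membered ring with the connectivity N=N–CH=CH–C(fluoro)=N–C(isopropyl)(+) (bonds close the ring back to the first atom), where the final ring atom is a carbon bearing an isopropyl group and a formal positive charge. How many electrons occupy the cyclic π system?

Every ring atom contributes a p orbital perpendicular to the ring (each doubly-bonded ring atom is sp² with one p-orbital electron; each =N– nitrogen is pyridine-type (lone pair in the sp² plane, one electron in the p orbital); the carbocation has an empty p orbital), so the π system is cyclic and fully conjugated.
π-electron count: 3 × 2 = 6 from the double-bond units + 0 from the C(isopropyl)(+) atom = 6.

6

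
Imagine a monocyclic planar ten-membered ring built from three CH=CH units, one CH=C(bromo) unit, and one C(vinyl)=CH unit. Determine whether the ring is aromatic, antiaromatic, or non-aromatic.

Aromatic

Check conjugation: the double-bond atoms are sp², each contributing one p electron — every position has a p orbital, so the cyclic π system is continuous.
Adding the contributions, 5 × 2 = 10 from the 5 double-bond units.
That gives a 4n+2 count (10, n = 2).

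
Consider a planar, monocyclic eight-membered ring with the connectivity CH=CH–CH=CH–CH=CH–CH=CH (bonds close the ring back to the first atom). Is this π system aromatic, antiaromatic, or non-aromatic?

Antiaromatic

All ring atoms are sp² and supply a p orbital to the ring (the double-bond atoms are sp², each contributing one p electron); the conjugation is uninterrupted.
π-electron count: 4 × 2 = 8 from the 4 double-bond units.
A 4n π count (8, n = 2) in a planar conjugated ring means antiaromatic.
(This ring is cyclooctatetraene.)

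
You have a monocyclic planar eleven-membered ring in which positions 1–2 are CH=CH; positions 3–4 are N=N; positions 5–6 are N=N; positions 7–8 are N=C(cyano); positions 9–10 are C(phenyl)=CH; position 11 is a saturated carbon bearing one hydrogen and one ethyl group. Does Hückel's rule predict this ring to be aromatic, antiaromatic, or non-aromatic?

Non-aromatic

The CH(ethyl) carbon is saturated: that saturated carbon is sp³ and has no p orbital in the ring π system. Conjugation is not continuous around the ring.
Broken conjugation rules out both aromaticity and antiaromaticity.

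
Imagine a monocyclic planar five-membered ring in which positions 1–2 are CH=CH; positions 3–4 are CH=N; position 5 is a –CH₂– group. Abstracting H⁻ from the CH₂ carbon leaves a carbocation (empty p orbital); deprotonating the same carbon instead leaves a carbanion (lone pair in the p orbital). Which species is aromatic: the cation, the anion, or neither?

The anion

Once that carbon is sp², every ring atom has a p orbital and both ions are fully conjugated.
Cation: 2 × 2 + 0 = 4 π electrons → 4(1), antiaromatic.
Anion: 2 × 2 + 2 = 6 π electrons → 4(1)+2, aromatic.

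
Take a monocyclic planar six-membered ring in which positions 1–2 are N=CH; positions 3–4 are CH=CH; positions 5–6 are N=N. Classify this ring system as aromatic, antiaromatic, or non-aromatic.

Check conjugation: each doubly-bonded ring atom is sp² with one p-orbital electron; the doubly-bonded nitrogens are pyridine-type — their lone pairs lie in the ring plane, leaving one electron in the p orbital — every position has a p orbital, so the cyclic π system is continuous.
Counting π electrons: 3 × 2 = 6 from the 3 double-bond units.
That gives a 4n+2 count (6, n = 1).

Aromatic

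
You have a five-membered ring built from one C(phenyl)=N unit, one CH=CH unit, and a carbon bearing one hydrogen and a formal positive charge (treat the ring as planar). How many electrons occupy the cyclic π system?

Check conjugation: each doubly-bonded ring atom is sp² with one p-orbital electron; the doubly-bonded nitrogens are pyridine-type — their lone pairs lie in the ring plane, leaving one electron in the p orbital; the carbocation has an empty p orbital — every position has a p orbital, so the cyclic π system is continuous.
π-electron count: 2 × 2 = 4 from the double-bond units + 0 from the CH(+) atom = 4.

4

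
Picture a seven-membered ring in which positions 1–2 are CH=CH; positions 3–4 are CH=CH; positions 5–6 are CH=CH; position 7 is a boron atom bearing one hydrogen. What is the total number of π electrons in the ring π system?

6

Every ring atom contributes a p orbital perpendicular to the ring (the double-bond atoms are sp², each contributing one p electron; the boron has an empty p orbital), so the π system is cyclic and fully conjugated.
π-electron count: 3 × 2 = 6 from the double-bond units + 0 from the BH atom = 6.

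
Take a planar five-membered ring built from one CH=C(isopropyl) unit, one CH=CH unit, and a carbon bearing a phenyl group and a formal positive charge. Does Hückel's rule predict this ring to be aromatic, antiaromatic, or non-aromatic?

Antiaromatic

Check conjugation: every atom in a ring double bond is sp² and brings one electron to the p orbital; the carbocation has an empty p orbital — every position has a p orbital, so the cyclic π system is continuous.
Tallying contributions gives 2 × 2 = 4 from the double-bond units + 0 from the C(phenyl)(+) atom = 4.
With 4 = 4·1 π electrons, Hückel's rule classifies the planar ring as antiaromatic.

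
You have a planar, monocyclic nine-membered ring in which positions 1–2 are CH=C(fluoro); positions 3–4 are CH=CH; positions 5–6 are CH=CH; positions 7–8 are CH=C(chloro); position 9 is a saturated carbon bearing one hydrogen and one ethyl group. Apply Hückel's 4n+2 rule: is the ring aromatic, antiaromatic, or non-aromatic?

The CH(ethyl) carbon is saturated: that saturated carbon is sp³ and has no p orbital in the ring π system. Conjugation is not continuous around the ring.
Broken conjugation rules out both aromaticity and antiaromaticity.

Non-aromatic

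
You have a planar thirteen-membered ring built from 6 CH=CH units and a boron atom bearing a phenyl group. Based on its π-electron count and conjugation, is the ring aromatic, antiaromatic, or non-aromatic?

Antiaromatic

Check conjugation: the double-bond atoms are sp², each contributing one p electron; the boron has an empty p orbital — every position has a p orbital, so the cyclic π system is continuous.
π-electron count: 6 × 2 = 12 from the double-bond units + 0 from the B(phenyl) atom = 12.
12 is a 4n count (n = 3), so the planar conjugated ring is antiaromatic.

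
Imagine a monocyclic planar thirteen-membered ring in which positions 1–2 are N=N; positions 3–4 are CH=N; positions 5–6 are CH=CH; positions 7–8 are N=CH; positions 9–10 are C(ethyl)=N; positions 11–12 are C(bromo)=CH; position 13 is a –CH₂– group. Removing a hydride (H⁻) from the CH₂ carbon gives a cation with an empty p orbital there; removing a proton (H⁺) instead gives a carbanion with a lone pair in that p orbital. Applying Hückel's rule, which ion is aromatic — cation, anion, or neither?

In either ion the ring is fully conjugated: every atom, including the new sp² carbon, supplies a p orbital.
Cation: 6 × 2 + 0 = 12 π electrons → 4(3), antiaromatic.
Anion: 6 × 2 + 2 = 14 π electrons → 4(3)+2, aromatic.

The anion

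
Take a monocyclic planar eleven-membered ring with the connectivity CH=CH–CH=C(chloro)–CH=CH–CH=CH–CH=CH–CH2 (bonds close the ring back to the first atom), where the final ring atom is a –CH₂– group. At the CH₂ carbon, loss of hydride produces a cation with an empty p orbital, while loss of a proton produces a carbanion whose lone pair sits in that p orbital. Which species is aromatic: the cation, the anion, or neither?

Both ions have a continuous loop of p orbitals — each ring atom is sp².
Cation: 5 × 2 + 0 = 10 π electrons → 4(2)+2, aromatic.
Anion: 5 × 2 + 2 = 12 π electrons → 4(3), antiaromatic.

The cation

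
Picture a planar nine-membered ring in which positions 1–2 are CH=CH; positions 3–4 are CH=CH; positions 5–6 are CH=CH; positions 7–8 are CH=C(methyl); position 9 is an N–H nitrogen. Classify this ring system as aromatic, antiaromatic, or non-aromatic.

Aromatic

The p orbitals form a continuous loop: the double-bond atoms are sp², each contributing one p electron; the pyrrole-type nitrogen donates its lone pair from the p orbital. The ring is fully conjugated.
Counting π electrons: 4 × 2 = 8 from the double-bond units + 2 from the NH atom = 10.
With 10 π electrons (n = 2), the Hückel 4n+2 condition holds.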